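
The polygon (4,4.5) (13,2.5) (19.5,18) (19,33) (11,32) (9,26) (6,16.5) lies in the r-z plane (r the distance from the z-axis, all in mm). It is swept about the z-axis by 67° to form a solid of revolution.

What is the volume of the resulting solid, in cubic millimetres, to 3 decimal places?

Profile (r,z), 7 vertices: (4,4.5) (13,2.5) (19.5,18) (19,33) (11,32) (9,26) (6,16.5)
edge 0: (4,4.5)→(13,2.5)  cross = 4·2.5 − 13·4.5 = -48.5000; (r_i+r_j)·cross = 17·-48.5000 = -824.5000
edge 1: (13,2.5)→(19.5,18)  cross = 13·18 − 19.5·2.5 = 185.2500; (r_i+r_j)·cross = 32.5·185.2500 = 6020.6250
edge 2: (19.5,18)→(19,33)  cross = 19.5·33 − 19·18 = 301.5000; (r_i+r_j)·cross = 38.5·301.5000 = 11607.7500
edge 3: (19,33)→(11,32)  cross = 19·32 − 11·33 = 245.0000; (r_i+r_j)·cross = 30·245.0000 = 7350.0000
edge 4: (11,32)→(9,26)  cross = 11·26 − 9·32 = -2.0000; (r_i+r_j)·cross = 20·-2.0000 = -40.0000
edge 5: (9,26)→(6,16.5)  cross = 9·16.5 − 6·26 = -7.5000; (r_i+r_j)·cross = 15·-7.5000 = -112.5000
edge 6: (6,16.5)→(4,4.5)  cross = 6·4.5 − 4·16.5 = -39.0000; (r_i+r_j)·cross = 10·-39.0000 = -390.0000
Σcross = 634.7500 → A = |Σcross|/2 = 317.3750 mm²
Σ(r_i+r_j)·cross = 23611.3750 → first moment M = |Σ|/6 = 3935.2292
R_c = M/A = 3935.2292/317.3750 = 12.3993 mm
θ = 67° = 1.169371 rad
V = θ·R_c·A = 1.169371·12.3993·317.3750 = 4601.741 mm³

Volume = 4601.741 mm³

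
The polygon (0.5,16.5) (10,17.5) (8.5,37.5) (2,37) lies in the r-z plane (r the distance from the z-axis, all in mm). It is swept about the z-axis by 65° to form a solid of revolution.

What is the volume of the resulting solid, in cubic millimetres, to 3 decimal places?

Volume = 963.538 mm³

Profile (r,z), 4 vertices: (0.5,16.5) (10,17.5) (8.5,37.5) (2,37)
edge 0: (0.5,16.5)→(10,17.5)  cross = 0.5·17.5 − 10·16.5 = -156.2500; (r_i+r_j)·cross = 10.5·-156.2500 = -1640.6250
edge 1: (10,17.5)→(8.5,37.5)  cross = 10·37.5 − 8.5·17.5 = 226.2500; (r_i+r_j)·cross = 18.5·226.2500 = 4185.6250
edge 2: (8.5,37.5)→(2,37)  cross = 8.5·37 − 2·37.5 = 239.5000; (r_i+r_j)·cross = 10.5·239.5000 = 2514.7500
edge 3: (2,37)→(0.5,16.5)  cross = 2·16.5 − 0.5·37 = 14.5000; (r_i+r_j)·cross = 2.5·14.5000 = 36.2500
Σcross = 324.0000 → A = |Σcross|/2 = 162.0000 mm²
Σ(r_i+r_j)·cross = 5096.0000 → first moment M = |Σ|/6 = 849.3333
R_c = M/A = 849.3333/162.0000 = 5.2428 mm
θ = 65° = 1.134464 rad
V = θ·R_c·A = 1.134464·5.2428·162.0000 = 963.538 mm³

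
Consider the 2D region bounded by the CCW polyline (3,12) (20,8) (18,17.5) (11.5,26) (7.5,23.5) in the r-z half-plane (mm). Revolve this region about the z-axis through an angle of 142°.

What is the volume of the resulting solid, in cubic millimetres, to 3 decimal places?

Profile (r,z), 5 vertices: (3,12) (20,8) (18,17.5) (11.5,26) (7.5,23.5)
edge 0: (3,12)→(20,8)  cross = 3·8 − 20·12 = -216.0000; (r_i+r_j)·cross = 23·-216.0000 = -4968.0000
edge 1: (20,8)→(18,17.5)  cross = 20·17.5 − 18·8 = 206.0000; (r_i+r_j)·cross = 38·206.0000 = 7828.0000
edge 2: (18,17.5)→(11.5,26)  cross = 18·26 − 11.5·17.5 = 266.7500; (r_i+r_j)·cross = 29.5·266.7500 = 7869.1250
edge 3: (11.5,26)→(7.5,23.5)  cross = 11.5·23.5 − 7.5·26 = 75.2500; (r_i+r_j)·cross = 19·75.2500 = 1429.7500
edge 4: (7.5,23.5)→(3,12)  cross = 7.5·12 − 3·23.5 = 19.5000; (r_i+r_j)·cross = 10.5·19.5000 = 204.7500
Σcross = 351.5000 → A = |Σcross|/2 = 175.7500 mm²
Σ(r_i+r_j)·cross = 12363.6250 → first moment M = |Σ|/6 = 2060.6042
R_c = M/A = 2060.6042/175.7500 = 11.7246 mm
θ = 142° = 2.478368 rad
V = θ·R_c·A = 2.478368·11.7246·175.7500 = 5106.934 mm³

Volume = 5106.934 mm³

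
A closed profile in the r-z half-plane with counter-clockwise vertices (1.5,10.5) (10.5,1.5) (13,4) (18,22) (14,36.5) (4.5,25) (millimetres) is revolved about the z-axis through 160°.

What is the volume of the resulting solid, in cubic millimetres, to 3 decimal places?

Volume = 9554.921 mm³

Profile (r,z), 6 vertices: (1.5,10.5) (10.5,1.5) (13,4) (18,22) (14,36.5) (4.5,25)
edge 0: (1.5,10.5)→(10.5,1.5)  cross = 1.5·1.5 − 10.5·10.5 = -108.0000; (r_i+r_j)·cross = 12·-108.0000 = -1296.0000
edge 1: (10.5,1.5)→(13,4)  cross = 10.5·4 − 13·1.5 = 22.5000; (r_i+r_j)·cross = 23.5·22.5000 = 528.7500
edge 2: (13,4)→(18,22)  cross = 13·22 − 18·4 = 214.0000; (r_i+r_j)·cross = 31·214.0000 = 6634.0000
edge 3: (18,22)→(14,36.5)  cross = 18·36.5 − 14·22 = 349.0000; (r_i+r_j)·cross = 32·349.0000 = 11168.0000
edge 4: (14,36.5)→(4.5,25)  cross = 14·25 − 4.5·36.5 = 185.7500; (r_i+r_j)·cross = 18.5·185.7500 = 3436.3750
edge 5: (4.5,25)→(1.5,10.5)  cross = 4.5·10.5 − 1.5·25 = 9.7500; (r_i+r_j)·cross = 6·9.7500 = 58.5000
Σcross = 673.0000 → A = |Σcross|/2 = 336.5000 mm²
Σ(r_i+r_j)·cross = 20529.6250 → first moment M = |Σ|/6 = 3421.6042
R_c = M/A = 3421.6042/336.5000 = 10.1682 mm
θ = 160° = 2.792527 rad
V = θ·R_c·A = 2.792527·10.1682·336.5000 = 9554.921 mm³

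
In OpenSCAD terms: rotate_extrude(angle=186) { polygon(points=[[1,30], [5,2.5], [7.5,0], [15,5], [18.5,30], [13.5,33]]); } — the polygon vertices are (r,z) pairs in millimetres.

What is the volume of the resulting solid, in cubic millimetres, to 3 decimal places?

Profile (r,z), 6 vertices: (1,30) (5,2.5) (7.5,0) (15,5) (18.5,30) (13.5,33)
edge 0: (1,30)→(5,2.5)  cross = 1·2.5 − 5·30 = -147.5000; (r_i+r_j)·cross = 6·-147.5000 = -885.0000
edge 1: (5,2.5)→(7.5,0)  cross = 5·0 − 7.5·2.5 = -18.7500; (r_i+r_j)·cross = 12.5·-18.7500 = -234.3750
edge 2: (7.5,0)→(15,5)  cross = 7.5·5 − 15·0 = 37.5000; (r_i+r_j)·cross = 22.5·37.5000 = 843.7500
edge 3: (15,5)→(18.5,30)  cross = 15·30 − 18.5·5 = 357.5000; (r_i+r_j)·cross = 33.5·357.5000 = 11976.2500
edge 4: (18.5,30)→(13.5,33)  cross = 18.5·33 − 13.5·30 = 205.5000; (r_i+r_j)·cross = 32·205.5000 = 6576.0000
edge 5: (13.5,33)→(1,30)  cross = 13.5·30 − 1·33 = 372.0000; (r_i+r_j)·cross = 14.5·372.0000 = 5394.0000
Σcross = 806.2500 → A = |Σcross|/2 = 403.1250 mm²
Σ(r_i+r_j)·cross = 23670.6250 → first moment M = |Σ|/6 = 3945.1042
R_c = M/A = 3945.1042/403.1250 = 9.7863 mm
θ = 186° = 3.246312 rad
V = θ·R_c·A = 3.246312·9.7863·403.1250 = 12807.041 mm³

Volume = 12807.041 mm³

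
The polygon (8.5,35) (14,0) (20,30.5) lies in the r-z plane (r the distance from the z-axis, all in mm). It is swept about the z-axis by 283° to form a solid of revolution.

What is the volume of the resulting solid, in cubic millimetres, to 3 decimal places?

Profile (r,z), 3 vertices: (8.5,35) (14,0) (20,30.5)
edge 0: (8.5,35)→(14,0)  cross = 8.5·0 − 14·35 = -490.0000; (r_i+r_j)·cross = 22.5·-490.0000 = -11025.0000
edge 1: (14,0)→(20,30.5)  cross = 14·30.5 − 20·0 = 427.0000; (r_i+r_j)·cross = 34·427.0000 = 14518.0000
edge 2: (20,30.5)→(8.5,35)  cross = 20·35 − 8.5·30.5 = 440.7500; (r_i+r_j)·cross = 28.5·440.7500 = 12561.3750
Σcross = 377.7500 → A = |Σcross|/2 = 188.8750 mm²
Σ(r_i+r_j)·cross = 16054.3750 → first moment M = |Σ|/6 = 2675.7292
R_c = M/A = 2675.7292/188.8750 = 14.1667 mm
θ = 283° = 4.939282 rad
V = θ·R_c·A = 4.939282·14.1667·188.8750 = 13216.180 mm³

Volume = 13216.180 mm³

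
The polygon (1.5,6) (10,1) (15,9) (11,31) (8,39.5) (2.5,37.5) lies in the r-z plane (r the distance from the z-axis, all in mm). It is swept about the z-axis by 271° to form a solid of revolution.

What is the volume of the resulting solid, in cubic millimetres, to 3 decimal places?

Profile (r,z), 6 vertices: (1.5,6) (10,1) (15,9) (11,31) (8,39.5) (2.5,37.5)
edge 0: (1.5,6)→(10,1)  cross = 1.5·1 − 10·6 = -58.5000; (r_i+r_j)·cross = 11.5·-58.5000 = -672.7500
edge 1: (10,1)→(15,9)  cross = 10·9 − 15·1 = 75.0000; (r_i+r_j)·cross = 25·75.0000 = 1875.0000
edge 2: (15,9)→(11,31)  cross = 15·31 − 11·9 = 366.0000; (r_i+r_j)·cross = 26·366.0000 = 9516.0000
edge 3: (11,31)→(8,39.5)  cross = 11·39.5 − 8·31 = 186.5000; (r_i+r_j)·cross = 19·186.5000 = 3543.5000
edge 4: (8,39.5)→(2.5,37.5)  cross = 8·37.5 − 2.5·39.5 = 201.2500; (r_i+r_j)·cross = 10.5·201.2500 = 2113.1250
edge 5: (2.5,37.5)→(1.5,6)  cross = 2.5·6 − 1.5·37.5 = -41.2500; (r_i+r_j)·cross = 4·-41.2500 = -165.0000
Σcross = 729.0000 → A = |Σcross|/2 = 364.5000 mm²
Σ(r_i+r_j)·cross = 16209.8750 → first moment M = |Σ|/6 = 2701.6458
R_c = M/A = 2701.6458/364.5000 = 7.4119 mm
θ = 271° = 4.729842 rad
V = θ·R_c·A = 4.729842·7.4119·364.5000 = 12778.359 mm³

Volume = 12778.359 mm³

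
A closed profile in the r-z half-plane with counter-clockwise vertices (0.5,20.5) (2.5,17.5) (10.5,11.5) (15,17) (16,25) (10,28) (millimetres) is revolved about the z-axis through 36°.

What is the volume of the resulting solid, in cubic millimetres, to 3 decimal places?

Profile (r,z), 6 vertices: (0.5,20.5) (2.5,17.5) (10.5,11.5) (15,17) (16,25) (10,28)
edge 0: (0.5,20.5)→(2.5,17.5)  cross = 0.5·17.5 − 2.5·20.5 = -42.5000; (r_i+r_j)·cross = 3·-42.5000 = -127.5000
edge 1: (2.5,17.5)→(10.5,11.5)  cross = 2.5·11.5 − 10.5·17.5 = -155.0000; (r_i+r_j)·cross = 13·-155.0000 = -2015.0000
edge 2: (10.5,11.5)→(15,17)  cross = 10.5·17 − 15·11.5 = 6.0000; (r_i+r_j)·cross = 25.5·6.0000 = 153.0000
edge 3: (15,17)→(16,25)  cross = 15·25 − 16·17 = 103.0000; (r_i+r_j)·cross = 31·103.0000 = 3193.0000
edge 4: (16,25)→(10,28)  cross = 16·28 − 10·25 = 198.0000; (r_i+r_j)·cross = 26·198.0000 = 5148.0000
edge 5: (10,28)→(0.5,20.5)  cross = 10·20.5 − 0.5·28 = 191.0000; (r_i+r_j)·cross = 10.5·191.0000 = 2005.5000
Σcross = 300.5000 → A = |Σcross|/2 = 150.2500 mm²
Σ(r_i+r_j)·cross = 8357.0000 → first moment M = |Σ|/6 = 1392.8333
R_c = M/A = 1392.8333/150.2500 = 9.2701 mm
θ = 36° = 0.628319 rad
V = θ·R_c·A = 0.628319·9.2701·150.2500 = 875.143 mm³

Volume = 875.143 mm³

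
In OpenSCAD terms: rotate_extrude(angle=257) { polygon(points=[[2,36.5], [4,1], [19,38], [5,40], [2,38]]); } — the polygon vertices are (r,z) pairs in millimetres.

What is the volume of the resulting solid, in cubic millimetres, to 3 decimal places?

Volume = 12434.543 mm³

Profile (r,z), 5 vertices: (2,36.5) (4,1) (19,38) (5,40) (2,38)
edge 0: (2,36.5)→(4,1)  cross = 2·1 − 4·36.5 = -144.0000; (r_i+r_j)·cross = 6·-144.0000 = -864.0000
edge 1: (4,1)→(19,38)  cross = 4·38 − 19·1 = 133.0000; (r_i+r_j)·cross = 23·133.0000 = 3059.0000
edge 2: (19,38)→(5,40)  cross = 19·40 − 5·38 = 570.0000; (r_i+r_j)·cross = 24·570.0000 = 13680.0000
edge 3: (5,40)→(2,38)  cross = 5·38 − 2·40 = 110.0000; (r_i+r_j)·cross = 7·110.0000 = 770.0000
edge 4: (2,38)→(2,36.5)  cross = 2·36.5 − 2·38 = -3.0000; (r_i+r_j)·cross = 4·-3.0000 = -12.0000
Σcross = 666.0000 → A = |Σcross|/2 = 333.0000 mm²
Σ(r_i+r_j)·cross = 16633.0000 → first moment M = |Σ|/6 = 2772.1667
R_c = M/A = 2772.1667/333.0000 = 8.3248 mm
θ = 257° = 4.485496 rad
V = θ·R_c·A = 4.485496·8.3248·333.0000 = 12434.543 mm³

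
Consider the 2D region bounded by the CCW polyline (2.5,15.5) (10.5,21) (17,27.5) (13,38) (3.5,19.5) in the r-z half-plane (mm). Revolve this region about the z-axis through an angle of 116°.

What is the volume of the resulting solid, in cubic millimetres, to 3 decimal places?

Profile (r,z), 5 vertices: (2.5,15.5) (10.5,21) (17,27.5) (13,38) (3.5,19.5)
edge 0: (2.5,15.5)→(10.5,21)  cross = 2.5·21 − 10.5·15.5 = -110.2500; (r_i+r_j)·cross = 13·-110.2500 = -1433.2500
edge 1: (10.5,21)→(17,27.5)  cross = 10.5·27.5 − 17·21 = -68.2500; (r_i+r_j)·cross = 27.5·-68.2500 = -1876.8750
edge 2: (17,27.5)→(13,38)  cross = 17·38 − 13·27.5 = 288.5000; (r_i+r_j)·cross = 30·288.5000 = 8655.0000
edge 3: (13,38)→(3.5,19.5)  cross = 13·19.5 − 3.5·38 = 120.5000; (r_i+r_j)·cross = 16.5·120.5000 = 1988.2500
edge 4: (3.5,19.5)→(2.5,15.5)  cross = 3.5·15.5 − 2.5·19.5 = 5.5000; (r_i+r_j)·cross = 6·5.5000 = 33.0000
Σcross = 236.0000 → A = |Σcross|/2 = 118.0000 mm²
Σ(r_i+r_j)·cross = 7366.1250 → first moment M = |Σ|/6 = 1227.6875
R_c = M/A = 1227.6875/118.0000 = 10.4041 mm
θ = 116° = 2.024582 rad
V = θ·R_c·A = 2.024582·10.4041·118.0000 = 2485.554 mm³

Volume = 2485.554 mm³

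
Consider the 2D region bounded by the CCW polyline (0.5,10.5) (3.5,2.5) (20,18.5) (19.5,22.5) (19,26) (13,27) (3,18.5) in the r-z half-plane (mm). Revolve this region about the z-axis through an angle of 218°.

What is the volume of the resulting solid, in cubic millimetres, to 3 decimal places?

Volume = 9525.123 mm³

Profile (r,z), 7 vertices: (0.5,10.5) (3.5,2.5) (20,18.5) (19.5,22.5) (19,26) (13,27) (3,18.5)
edge 0: (0.5,10.5)→(3.5,2.5)  cross = 0.5·2.5 − 3.5·10.5 = -35.5000; (r_i+r_j)·cross = 4·-35.5000 = -142.0000
edge 1: (3.5,2.5)→(20,18.5)  cross = 3.5·18.5 − 20·2.5 = 14.7500; (r_i+r_j)·cross = 23.5·14.7500 = 346.6250
edge 2: (20,18.5)→(19.5,22.5)  cross = 20·22.5 − 19.5·18.5 = 89.2500; (r_i+r_j)·cross = 39.5·89.2500 = 3525.3750
edge 3: (19.5,22.5)→(19,26)  cross = 19.5·26 − 19·22.5 = 79.5000; (r_i+r_j)·cross = 38.5·79.5000 = 3060.7500
edge 4: (19,26)→(13,27)  cross = 19·27 − 13·26 = 175.0000; (r_i+r_j)·cross = 32·175.0000 = 5600.0000
edge 5: (13,27)→(3,18.5)  cross = 13·18.5 − 3·27 = 159.5000; (r_i+r_j)·cross = 16·159.5000 = 2552.0000
edge 6: (3,18.5)→(0.5,10.5)  cross = 3·10.5 − 0.5·18.5 = 22.2500; (r_i+r_j)·cross = 3.5·22.2500 = 77.8750
Σcross = 504.7500 → A = |Σcross|/2 = 252.3750 mm²
Σ(r_i+r_j)·cross = 15020.6250 → first moment M = |Σ|/6 = 2503.4375
R_c = M/A = 2503.4375/252.3750 = 9.9195 mm
θ = 218° = 3.804818 rad
V = θ·R_c·A = 3.804818·9.9195·252.3750 = 9525.123 mm³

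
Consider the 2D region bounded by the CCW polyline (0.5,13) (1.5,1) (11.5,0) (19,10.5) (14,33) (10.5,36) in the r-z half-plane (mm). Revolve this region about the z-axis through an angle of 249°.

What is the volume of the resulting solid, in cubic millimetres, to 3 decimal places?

Volume = 17743.915 mm³

Profile (r,z), 6 vertices: (0.5,13) (1.5,1) (11.5,0) (19,10.5) (14,33) (10.5,36)
edge 0: (0.5,13)→(1.5,1)  cross = 0.5·1 − 1.5·13 = -19.0000; (r_i+r_j)·cross = 2·-19.0000 = -38.0000
edge 1: (1.5,1)→(11.5,0)  cross = 1.5·0 − 11.5·1 = -11.5000; (r_i+r_j)·cross = 13·-11.5000 = -149.5000
edge 2: (11.5,0)→(19,10.5)  cross = 11.5·10.5 − 19·0 = 120.7500; (r_i+r_j)·cross = 30.5·120.7500 = 3682.8750
edge 3: (19,10.5)→(14,33)  cross = 19·33 − 14·10.5 = 480.0000; (r_i+r_j)·cross = 33·480.0000 = 15840.0000
edge 4: (14,33)→(10.5,36)  cross = 14·36 − 10.5·33 = 157.5000; (r_i+r_j)·cross = 24.5·157.5000 = 3858.7500
edge 5: (10.5,36)→(0.5,13)  cross = 10.5·13 − 0.5·36 = 118.5000; (r_i+r_j)·cross = 11·118.5000 = 1303.5000
Σcross = 846.2500 → A = |Σcross|/2 = 423.1250 mm²
Σ(r_i+r_j)·cross = 24497.6250 → first moment M = |Σ|/6 = 4082.9375
R_c = M/A = 4082.9375/423.1250 = 9.6495 mm
θ = 249° = 4.345870 rad
V = θ·R_c·A = 4.345870·9.6495·423.1250 = 17743.915 mm³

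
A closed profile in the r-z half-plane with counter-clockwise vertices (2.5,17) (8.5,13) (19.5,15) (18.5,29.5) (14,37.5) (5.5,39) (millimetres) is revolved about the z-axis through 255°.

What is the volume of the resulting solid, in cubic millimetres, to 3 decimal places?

Profile (r,z), 6 vertices: (2.5,17) (8.5,13) (19.5,15) (18.5,29.5) (14,37.5) (5.5,39)
edge 0: (2.5,17)→(8.5,13)  cross = 2.5·13 − 8.5·17 = -112.0000; (r_i+r_j)·cross = 11·-112.0000 = -1232.0000
edge 1: (8.5,13)→(19.5,15)  cross = 8.5·15 − 19.5·13 = -126.0000; (r_i+r_j)·cross = 28·-126.0000 = -3528.0000
edge 2: (19.5,15)→(18.5,29.5)  cross = 19.5·29.5 − 18.5·15 = 297.7500; (r_i+r_j)·cross = 38·297.7500 = 11314.5000
edge 3: (18.5,29.5)→(14,37.5)  cross = 18.5·37.5 − 14·29.5 = 280.7500; (r_i+r_j)·cross = 32.5·280.7500 = 9124.3750
edge 4: (14,37.5)→(5.5,39)  cross = 14·39 − 5.5·37.5 = 339.7500; (r_i+r_j)·cross = 19.5·339.7500 = 6625.1250
edge 5: (5.5,39)→(2.5,17)  cross = 5.5·17 − 2.5·39 = -4.0000; (r_i+r_j)·cross = 8·-4.0000 = -32.0000
Σcross = 676.2500 → A = |Σcross|/2 = 338.1250 mm²
Σ(r_i+r_j)·cross = 22272.0000 → first moment M = |Σ|/6 = 3712.0000
R_c = M/A = 3712.0000/338.1250 = 10.9782 mm
θ = 255° = 4.450590 rad
V = θ·R_c·A = 4.450590·10.9782·338.1250 = 16520.589 mm³

Volume = 16520.589 mm³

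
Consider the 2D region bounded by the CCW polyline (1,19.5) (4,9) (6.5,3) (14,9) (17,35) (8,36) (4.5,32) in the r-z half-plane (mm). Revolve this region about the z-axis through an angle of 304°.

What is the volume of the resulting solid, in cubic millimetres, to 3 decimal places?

Volume = 17450.448 mm³

Profile (r,z), 7 vertices: (1,19.5) (4,9) (6.5,3) (14,9) (17,35) (8,36) (4.5,32)
edge 0: (1,19.5)→(4,9)  cross = 1·9 − 4·19.5 = -69.0000; (r_i+r_j)·cross = 5·-69.0000 = -345.0000
edge 1: (4,9)→(6.5,3)  cross = 4·3 − 6.5·9 = -46.5000; (r_i+r_j)·cross = 10.5·-46.5000 = -488.2500
edge 2: (6.5,3)→(14,9)  cross = 6.5·9 − 14·3 = 16.5000; (r_i+r_j)·cross = 20.5·16.5000 = 338.2500
edge 3: (14,9)→(17,35)  cross = 14·35 − 17·9 = 337.0000; (r_i+r_j)·cross = 31·337.0000 = 10447.0000
edge 4: (17,35)→(8,36)  cross = 17·36 − 8·35 = 332.0000; (r_i+r_j)·cross = 25·332.0000 = 8300.0000
edge 5: (8,36)→(4.5,32)  cross = 8·32 − 4.5·36 = 94.0000; (r_i+r_j)·cross = 12.5·94.0000 = 1175.0000
edge 6: (4.5,32)→(1,19.5)  cross = 4.5·19.5 − 1·32 = 55.7500; (r_i+r_j)·cross = 5.5·55.7500 = 306.6250
Σcross = 719.7500 → A = |Σcross|/2 = 359.8750 mm²
Σ(r_i+r_j)·cross = 19733.6250 → first moment M = |Σ|/6 = 3288.9375
R_c = M/A = 3288.9375/359.8750 = 9.1391 mm
θ = 304° = 5.305801 rad
V = θ·R_c·A = 5.305801·9.1391·359.8750 = 17450.448 mm³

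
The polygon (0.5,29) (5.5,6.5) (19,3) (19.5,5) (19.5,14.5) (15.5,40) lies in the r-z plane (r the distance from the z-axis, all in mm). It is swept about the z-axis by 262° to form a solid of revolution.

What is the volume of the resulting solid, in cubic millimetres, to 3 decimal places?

Profile (r,z), 6 vertices: (0.5,29) (5.5,6.5) (19,3) (19.5,5) (19.5,14.5) (15.5,40)
edge 0: (0.5,29)→(5.5,6.5)  cross = 0.5·6.5 − 5.5·29 = -156.2500; (r_i+r_j)·cross = 6·-156.2500 = -937.5000
edge 1: (5.5,6.5)→(19,3)  cross = 5.5·3 − 19·6.5 = -107.0000; (r_i+r_j)·cross = 24.5·-107.0000 = -2621.5000
edge 2: (19,3)→(19.5,5)  cross = 19·5 − 19.5·3 = 36.5000; (r_i+r_j)·cross = 38.5·36.5000 = 1405.2500
edge 3: (19.5,5)→(19.5,14.5)  cross = 19.5·14.5 − 19.5·5 = 185.2500; (r_i+r_j)·cross = 39·185.2500 = 7224.7500
edge 4: (19.5,14.5)→(15.5,40)  cross = 19.5·40 − 15.5·14.5 = 555.2500; (r_i+r_j)·cross = 35·555.2500 = 19433.7500
edge 5: (15.5,40)→(0.5,29)  cross = 15.5·29 − 0.5·40 = 429.5000; (r_i+r_j)·cross = 16·429.5000 = 6872.0000
Σcross = 943.2500 → A = |Σcross|/2 = 471.6250 mm²
Σ(r_i+r_j)·cross = 31376.7500 → first moment M = |Σ|/6 = 5229.4583
R_c = M/A = 5229.4583/471.6250 = 11.0882 mm
θ = 262° = 4.572763 rad
V = θ·R_c·A = 4.572763·11.0882·471.6250 = 23913.072 mm³

Volume = 23913.072 mm³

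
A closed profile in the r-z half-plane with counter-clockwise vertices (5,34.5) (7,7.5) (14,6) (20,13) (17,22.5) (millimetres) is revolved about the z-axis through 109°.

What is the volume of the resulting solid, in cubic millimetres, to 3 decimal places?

Volume = 5465.621 mm³

Profile (r,z), 5 vertices: (5,34.5) (7,7.5) (14,6) (20,13) (17,22.5)
edge 0: (5,34.5)→(7,7.5)  cross = 5·7.5 − 7·34.5 = -204.0000; (r_i+r_j)·cross = 12·-204.0000 = -2448.0000
edge 1: (7,7.5)→(14,6)  cross = 7·6 − 14·7.5 = -63.0000; (r_i+r_j)·cross = 21·-63.0000 = -1323.0000
edge 2: (14,6)→(20,13)  cross = 14·13 − 20·6 = 62.0000; (r_i+r_j)·cross = 34·62.0000 = 2108.0000
edge 3: (20,13)→(17,22.5)  cross = 20·22.5 − 17·13 = 229.0000; (r_i+r_j)·cross = 37·229.0000 = 8473.0000
edge 4: (17,22.5)→(5,34.5)  cross = 17·34.5 − 5·22.5 = 474.0000; (r_i+r_j)·cross = 22·474.0000 = 10428.0000
Σcross = 498.0000 → A = |Σcross|/2 = 249.0000 mm²
Σ(r_i+r_j)·cross = 17238.0000 → first moment M = |Σ|/6 = 2873.0000
R_c = M/A = 2873.0000/249.0000 = 11.5382 mm
θ = 109° = 1.902409 rad
V = θ·R_c·A = 1.902409·11.5382·249.0000 = 5465.621 mm³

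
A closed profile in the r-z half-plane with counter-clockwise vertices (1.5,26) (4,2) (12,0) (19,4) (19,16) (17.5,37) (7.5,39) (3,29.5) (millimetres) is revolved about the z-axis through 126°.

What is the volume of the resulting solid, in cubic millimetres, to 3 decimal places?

Profile (r,z), 8 vertices: (1.5,26) (4,2) (12,0) (19,4) (19,16) (17.5,37) (7.5,39) (3,29.5)
edge 0: (1.5,26)→(4,2)  cross = 1.5·2 − 4·26 = -101.0000; (r_i+r_j)·cross = 5.5·-101.0000 = -555.5000
edge 1: (4,2)→(12,0)  cross = 4·0 − 12·2 = -24.0000; (r_i+r_j)·cross = 16·-24.0000 = -384.0000
edge 2: (12,0)→(19,4)  cross = 12·4 − 19·0 = 48.0000; (r_i+r_j)·cross = 31·48.0000 = 1488.0000
edge 3: (19,4)→(19,16)  cross = 19·16 − 19·4 = 228.0000; (r_i+r_j)·cross = 38·228.0000 = 8664.0000
edge 4: (19,16)→(17.5,37)  cross = 19·37 − 17.5·16 = 423.0000; (r_i+r_j)·cross = 36.5·423.0000 = 15439.5000
edge 5: (17.5,37)→(7.5,39)  cross = 17.5·39 − 7.5·37 = 405.0000; (r_i+r_j)·cross = 25·405.0000 = 10125.0000
edge 6: (7.5,39)→(3,29.5)  cross = 7.5·29.5 − 3·39 = 104.2500; (r_i+r_j)·cross = 10.5·104.2500 = 1094.6250
edge 7: (3,29.5)→(1.5,26)  cross = 3·26 − 1.5·29.5 = 33.7500; (r_i+r_j)·cross = 4.5·33.7500 = 151.8750
Σcross = 1117.0000 → A = |Σcross|/2 = 558.5000 mm²
Σ(r_i+r_j)·cross = 36023.5000 → first moment M = |Σ|/6 = 6003.9167
R_c = M/A = 6003.9167/558.5000 = 10.7501 mm
θ = 126° = 2.199115 rad
V = θ·R_c·A = 2.199115·10.7501·558.5000 = 13203.302 mm³

Volume = 13203.302 mm³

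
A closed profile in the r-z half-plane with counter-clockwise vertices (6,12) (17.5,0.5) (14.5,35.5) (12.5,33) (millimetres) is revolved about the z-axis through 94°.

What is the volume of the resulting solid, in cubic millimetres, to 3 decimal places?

Profile (r,z), 4 vertices: (6,12) (17.5,0.5) (14.5,35.5) (12.5,33)
edge 0: (6,12)→(17.5,0.5)  cross = 6·0.5 − 17.5·12 = -207.0000; (r_i+r_j)·cross = 23.5·-207.0000 = -4864.5000
edge 1: (17.5,0.5)→(14.5,35.5)  cross = 17.5·35.5 − 14.5·0.5 = 614.0000; (r_i+r_j)·cross = 32·614.0000 = 19648.0000
edge 2: (14.5,35.5)→(12.5,33)  cross = 14.5·33 − 12.5·35.5 = 34.7500; (r_i+r_j)·cross = 27·34.7500 = 938.2500
edge 3: (12.5,33)→(6,12)  cross = 12.5·12 − 6·33 = -48.0000; (r_i+r_j)·cross = 18.5·-48.0000 = -888.0000
Σcross = 393.7500 → A = |Σcross|/2 = 196.8750 mm²
Σ(r_i+r_j)·cross = 14833.7500 → first moment M = |Σ|/6 = 2472.2917
R_c = M/A = 2472.2917/196.8750 = 12.5577 mm
θ = 94° = 1.640609 rad
V = θ·R_c·A = 1.640609·12.5577·196.8750 = 4056.065 mm³

Volume = 4056.065 mm³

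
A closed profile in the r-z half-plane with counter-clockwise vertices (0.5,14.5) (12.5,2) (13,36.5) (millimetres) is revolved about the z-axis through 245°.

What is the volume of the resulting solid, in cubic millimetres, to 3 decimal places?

Volume = 7787.056 mm³

Profile (r,z), 3 vertices: (0.5,14.5) (12.5,2) (13,36.5)
edge 0: (0.5,14.5)→(12.5,2)  cross = 0.5·2 − 12.5·14.5 = -180.2500; (r_i+r_j)·cross = 13·-180.2500 = -2343.2500
edge 1: (12.5,2)→(13,36.5)  cross = 12.5·36.5 − 13·2 = 430.2500; (r_i+r_j)·cross = 25.5·430.2500 = 10971.3750
edge 2: (13,36.5)→(0.5,14.5)  cross = 13·14.5 − 0.5·36.5 = 170.2500; (r_i+r_j)·cross = 13.5·170.2500 = 2298.3750
Σcross = 420.2500 → A = |Σcross|/2 = 210.1250 mm²
Σ(r_i+r_j)·cross = 10926.5000 → first moment M = |Σ|/6 = 1821.0833
R_c = M/A = 1821.0833/210.1250 = 8.6667 mm
θ = 245° = 4.276057 rad
V = θ·R_c·A = 4.276057·8.6667·210.1250 = 7787.056 mm³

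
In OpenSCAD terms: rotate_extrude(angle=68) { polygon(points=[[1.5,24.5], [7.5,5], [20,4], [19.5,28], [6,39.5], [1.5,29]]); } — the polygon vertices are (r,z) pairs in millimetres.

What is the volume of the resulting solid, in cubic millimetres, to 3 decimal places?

Volume = 6275.430 mm³

Profile (r,z), 6 vertices: (1.5,24.5) (7.5,5) (20,4) (19.5,28) (6,39.5) (1.5,29)
edge 0: (1.5,24.5)→(7.5,5)  cross = 1.5·5 − 7.5·24.5 = -176.2500; (r_i+r_j)·cross = 9·-176.2500 = -1586.2500
edge 1: (7.5,5)→(20,4)  cross = 7.5·4 − 20·5 = -70.0000; (r_i+r_j)·cross = 27.5·-70.0000 = -1925.0000
edge 2: (20,4)→(19.5,28)  cross = 20·28 − 19.5·4 = 482.0000; (r_i+r_j)·cross = 39.5·482.0000 = 19039.0000
edge 3: (19.5,28)→(6,39.5)  cross = 19.5·39.5 − 6·28 = 602.2500; (r_i+r_j)·cross = 25.5·602.2500 = 15357.3750
edge 4: (6,39.5)→(1.5,29)  cross = 6·29 − 1.5·39.5 = 114.7500; (r_i+r_j)·cross = 7.5·114.7500 = 860.6250
edge 5: (1.5,29)→(1.5,24.5)  cross = 1.5·24.5 − 1.5·29 = -6.7500; (r_i+r_j)·cross = 3·-6.7500 = -20.2500
Σcross = 946.0000 → A = |Σcross|/2 = 473.0000 mm²
Σ(r_i+r_j)·cross = 31725.5000 → first moment M = |Σ|/6 = 5287.5833
R_c = M/A = 5287.5833/473.0000 = 11.1788 mm
θ = 68° = 1.186824 rad
V = θ·R_c·A = 1.186824·11.1788·473.0000 = 6275.430 mm³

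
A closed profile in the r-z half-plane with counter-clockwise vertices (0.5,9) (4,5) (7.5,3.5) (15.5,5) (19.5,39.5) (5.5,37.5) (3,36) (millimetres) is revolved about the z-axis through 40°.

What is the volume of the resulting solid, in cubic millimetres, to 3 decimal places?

Profile (r,z), 7 vertices: (0.5,9) (4,5) (7.5,3.5) (15.5,5) (19.5,39.5) (5.5,37.5) (3,36)
edge 0: (0.5,9)→(4,5)  cross = 0.5·5 − 4·9 = -33.5000; (r_i+r_j)·cross = 4.5·-33.5000 = -150.7500
edge 1: (4,5)→(7.5,3.5)  cross = 4·3.5 − 7.5·5 = -23.5000; (r_i+r_j)·cross = 11.5·-23.5000 = -270.2500
edge 2: (7.5,3.5)→(15.5,5)  cross = 7.5·5 − 15.5·3.5 = -16.7500; (r_i+r_j)·cross = 23·-16.7500 = -385.2500
edge 3: (15.5,5)→(19.5,39.5)  cross = 15.5·39.5 − 19.5·5 = 514.7500; (r_i+r_j)·cross = 35·514.7500 = 18016.2500
edge 4: (19.5,39.5)→(5.5,37.5)  cross = 19.5·37.5 − 5.5·39.5 = 514.0000; (r_i+r_j)·cross = 25·514.0000 = 12850.0000
edge 5: (5.5,37.5)→(3,36)  cross = 5.5·36 − 3·37.5 = 85.5000; (r_i+r_j)·cross = 8.5·85.5000 = 726.7500
edge 6: (3,36)→(0.5,9)  cross = 3·9 − 0.5·36 = 9.0000; (r_i+r_j)·cross = 3.5·9.0000 = 31.5000
Σcross = 1049.5000 → A = |Σcross|/2 = 524.7500 mm²
Σ(r_i+r_j)·cross = 30818.2500 → first moment M = |Σ|/6 = 5136.3750
R_c = M/A = 5136.3750/524.7500 = 9.7882 mm
θ = 40° = 0.698132 rad
V = θ·R_c·A = 0.698132·9.7882·524.7500 = 3585.866 mm³

Volume = 3585.866 mm³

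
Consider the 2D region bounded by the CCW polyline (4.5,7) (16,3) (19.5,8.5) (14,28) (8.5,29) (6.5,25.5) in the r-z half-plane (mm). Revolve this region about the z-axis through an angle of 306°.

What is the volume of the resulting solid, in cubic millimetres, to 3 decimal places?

Profile (r,z), 6 vertices: (4.5,7) (16,3) (19.5,8.5) (14,28) (8.5,29) (6.5,25.5)
edge 0: (4.5,7)→(16,3)  cross = 4.5·3 − 16·7 = -98.5000; (r_i+r_j)·cross = 20.5·-98.5000 = -2019.2500
edge 1: (16,3)→(19.5,8.5)  cross = 16·8.5 − 19.5·3 = 77.5000; (r_i+r_j)·cross = 35.5·77.5000 = 2751.2500
edge 2: (19.5,8.5)→(14,28)  cross = 19.5·28 − 14·8.5 = 427.0000; (r_i+r_j)·cross = 33.5·427.0000 = 14304.5000
edge 3: (14,28)→(8.5,29)  cross = 14·29 − 8.5·28 = 168.0000; (r_i+r_j)·cross = 22.5·168.0000 = 3780.0000
edge 4: (8.5,29)→(6.5,25.5)  cross = 8.5·25.5 − 6.5·29 = 28.2500; (r_i+r_j)·cross = 15·28.2500 = 423.7500
edge 5: (6.5,25.5)→(4.5,7)  cross = 6.5·7 − 4.5·25.5 = -69.2500; (r_i+r_j)·cross = 11·-69.2500 = -761.7500
Σcross = 533.0000 → A = |Σcross|/2 = 266.5000 mm²
Σ(r_i+r_j)·cross = 18478.5000 → first moment M = |Σ|/6 = 3079.7500
R_c = M/A = 3079.7500/266.5000 = 11.5563 mm
θ = 306° = 5.340708 rad
V = θ·R_c·A = 5.340708·11.5563·266.5000 = 16448.044 mm³

Volume = 16448.044 mm³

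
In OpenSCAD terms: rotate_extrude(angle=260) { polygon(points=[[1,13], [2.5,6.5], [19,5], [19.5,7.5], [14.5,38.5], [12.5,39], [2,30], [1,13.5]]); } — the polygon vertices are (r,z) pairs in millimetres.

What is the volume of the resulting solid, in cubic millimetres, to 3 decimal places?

Profile (r,z), 8 vertices: (1,13) (2.5,6.5) (19,5) (19.5,7.5) (14.5,38.5) (12.5,39) (2,30) (1,13.5)
edge 0: (1,13)→(2.5,6.5)  cross = 1·6.5 − 2.5·13 = -26.0000; (r_i+r_j)·cross = 3.5·-26.0000 = -91.0000
edge 1: (2.5,6.5)→(19,5)  cross = 2.5·5 − 19·6.5 = -111.0000; (r_i+r_j)·cross = 21.5·-111.0000 = -2386.5000
edge 2: (19,5)→(19.5,7.5)  cross = 19·7.5 − 19.5·5 = 45.0000; (r_i+r_j)·cross = 38.5·45.0000 = 1732.5000
edge 3: (19.5,7.5)→(14.5,38.5)  cross = 19.5·38.5 − 14.5·7.5 = 642.0000; (r_i+r_j)·cross = 34·642.0000 = 21828.0000
edge 4: (14.5,38.5)→(12.5,39)  cross = 14.5·39 − 12.5·38.5 = 84.2500; (r_i+r_j)·cross = 27·84.2500 = 2274.7500
edge 5: (12.5,39)→(2,30)  cross = 12.5·30 − 2·39 = 297.0000; (r_i+r_j)·cross = 14.5·297.0000 = 4306.5000
edge 6: (2,30)→(1,13.5)  cross = 2·13.5 − 1·30 = -3.0000; (r_i+r_j)·cross = 3·-3.0000 = -9.0000
edge 7: (1,13.5)→(1,13)  cross = 1·13 − 1·13.5 = -0.5000; (r_i+r_j)·cross = 2·-0.5000 = -1.0000
Σcross = 927.7500 → A = |Σcross|/2 = 463.8750 mm²
Σ(r_i+r_j)·cross = 27654.2500 → first moment M = |Σ|/6 = 4609.0417
R_c = M/A = 4609.0417/463.8750 = 9.9360 mm
θ = 260° = 4.537856 rad
V = θ·R_c·A = 4.537856·9.9360·463.8750 = 20915.168 mm³

Volume = 20915.168 mm³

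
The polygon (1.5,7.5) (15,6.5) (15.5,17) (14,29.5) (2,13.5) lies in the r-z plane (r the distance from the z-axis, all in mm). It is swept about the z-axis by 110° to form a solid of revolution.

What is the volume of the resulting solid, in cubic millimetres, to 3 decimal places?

Profile (r,z), 5 vertices: (1.5,7.5) (15,6.5) (15.5,17) (14,29.5) (2,13.5)
edge 0: (1.5,7.5)→(15,6.5)  cross = 1.5·6.5 − 15·7.5 = -102.7500; (r_i+r_j)·cross = 16.5·-102.7500 = -1695.3750
edge 1: (15,6.5)→(15.5,17)  cross = 15·17 − 15.5·6.5 = 154.2500; (r_i+r_j)·cross = 30.5·154.2500 = 4704.6250
edge 2: (15.5,17)→(14,29.5)  cross = 15.5·29.5 − 14·17 = 219.2500; (r_i+r_j)·cross = 29.5·219.2500 = 6467.8750
edge 3: (14,29.5)→(2,13.5)  cross = 14·13.5 − 2·29.5 = 130.0000; (r_i+r_j)·cross = 16·130.0000 = 2080.0000
edge 4: (2,13.5)→(1.5,7.5)  cross = 2·7.5 − 1.5·13.5 = -5.2500; (r_i+r_j)·cross = 3.5·-5.2500 = -18.3750
Σcross = 395.5000 → A = |Σcross|/2 = 197.7500 mm²
Σ(r_i+r_j)·cross = 11538.7500 → first moment M = |Σ|/6 = 1923.1250
R_c = M/A = 1923.1250/197.7500 = 9.7250 mm
θ = 110° = 1.919862 rad
V = θ·R_c·A = 1.919862·9.7250·197.7500 = 3692.135 mm³

Volume = 3692.135 mm³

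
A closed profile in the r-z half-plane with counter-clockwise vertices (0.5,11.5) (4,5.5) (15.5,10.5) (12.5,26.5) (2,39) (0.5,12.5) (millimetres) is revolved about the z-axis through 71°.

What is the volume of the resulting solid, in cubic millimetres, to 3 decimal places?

Volume = 2705.861 mm³

Profile (r,z), 6 vertices: (0.5,11.5) (4,5.5) (15.5,10.5) (12.5,26.5) (2,39) (0.5,12.5)
edge 0: (0.5,11.5)→(4,5.5)  cross = 0.5·5.5 − 4·11.5 = -43.2500; (r_i+r_j)·cross = 4.5·-43.2500 = -194.6250
edge 1: (4,5.5)→(15.5,10.5)  cross = 4·10.5 − 15.5·5.5 = -43.2500; (r_i+r_j)·cross = 19.5·-43.2500 = -843.3750
edge 2: (15.5,10.5)→(12.5,26.5)  cross = 15.5·26.5 − 12.5·10.5 = 279.5000; (r_i+r_j)·cross = 28·279.5000 = 7826.0000
edge 3: (12.5,26.5)→(2,39)  cross = 12.5·39 − 2·26.5 = 434.5000; (r_i+r_j)·cross = 14.5·434.5000 = 6300.2500
edge 4: (2,39)→(0.5,12.5)  cross = 2·12.5 − 0.5·39 = 5.5000; (r_i+r_j)·cross = 2.5·5.5000 = 13.7500
edge 5: (0.5,12.5)→(0.5,11.5)  cross = 0.5·11.5 − 0.5·12.5 = -0.5000; (r_i+r_j)·cross = 1·-0.5000 = -0.5000
Σcross = 632.5000 → A = |Σcross|/2 = 316.2500 mm²
Σ(r_i+r_j)·cross = 13101.5000 → first moment M = |Σ|/6 = 2183.5833
R_c = M/A = 2183.5833/316.2500 = 6.9046 mm
θ = 71° = 1.239184 rad
V = θ·R_c·A = 1.239184·6.9046·316.2500 = 2705.861 mm³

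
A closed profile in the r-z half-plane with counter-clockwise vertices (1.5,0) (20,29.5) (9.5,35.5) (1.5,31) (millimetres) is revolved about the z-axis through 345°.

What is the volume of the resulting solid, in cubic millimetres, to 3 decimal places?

Volume = 16200.790 mm³

Profile (r,z), 4 vertices: (1.5,0) (20,29.5) (9.5,35.5) (1.5,31)
edge 0: (1.5,0)→(20,29.5)  cross = 1.5·29.5 − 20·0 = 44.2500; (r_i+r_j)·cross = 21.5·44.2500 = 951.3750
edge 1: (20,29.5)→(9.5,35.5)  cross = 20·35.5 − 9.5·29.5 = 429.7500; (r_i+r_j)·cross = 29.5·429.7500 = 12677.6250
edge 2: (9.5,35.5)→(1.5,31)  cross = 9.5·31 − 1.5·35.5 = 241.2500; (r_i+r_j)·cross = 11·241.2500 = 2653.7500
edge 3: (1.5,31)→(1.5,0)  cross = 1.5·0 − 1.5·31 = -46.5000; (r_i+r_j)·cross = 3·-46.5000 = -139.5000
Σcross = 668.7500 → A = |Σcross|/2 = 334.3750 mm²
Σ(r_i+r_j)·cross = 16143.2500 → first moment M = |Σ|/6 = 2690.5417
R_c = M/A = 2690.5417/334.3750 = 8.0465 mm
θ = 345° = 6.021386 rad
V = θ·R_c·A = 6.021386·8.0465·334.3750 = 16200.790 mm³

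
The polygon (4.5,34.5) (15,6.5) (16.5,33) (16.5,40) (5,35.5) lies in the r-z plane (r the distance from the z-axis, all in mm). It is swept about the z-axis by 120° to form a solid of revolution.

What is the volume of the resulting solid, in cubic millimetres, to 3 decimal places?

Volume = 5207.888 mm³

Profile (r,z), 5 vertices: (4.5,34.5) (15,6.5) (16.5,33) (16.5,40) (5,35.5)
edge 0: (4.5,34.5)→(15,6.5)  cross = 4.5·6.5 − 15·34.5 = -488.2500; (r_i+r_j)·cross = 19.5·-488.2500 = -9520.8750
edge 1: (15,6.5)→(16.5,33)  cross = 15·33 − 16.5·6.5 = 387.7500; (r_i+r_j)·cross = 31.5·387.7500 = 12214.1250
edge 2: (16.5,33)→(16.5,40)  cross = 16.5·40 − 16.5·33 = 115.5000; (r_i+r_j)·cross = 33·115.5000 = 3811.5000
edge 3: (16.5,40)→(5,35.5)  cross = 16.5·35.5 − 5·40 = 385.7500; (r_i+r_j)·cross = 21.5·385.7500 = 8293.6250
edge 4: (5,35.5)→(4.5,34.5)  cross = 5·34.5 − 4.5·35.5 = 12.7500; (r_i+r_j)·cross = 9.5·12.7500 = 121.1250
Σcross = 413.5000 → A = |Σcross|/2 = 206.7500 mm²
Σ(r_i+r_j)·cross = 14919.5000 → first moment M = |Σ|/6 = 2486.5833
R_c = M/A = 2486.5833/206.7500 = 12.0270 mm
θ = 120° = 2.094395 rad
V = θ·R_c·A = 2.094395·12.0270·206.7500 = 5207.888 mm³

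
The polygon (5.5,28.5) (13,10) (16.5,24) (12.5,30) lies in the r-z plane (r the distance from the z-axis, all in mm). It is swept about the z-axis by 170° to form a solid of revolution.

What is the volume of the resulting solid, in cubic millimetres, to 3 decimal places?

Profile (r,z), 4 vertices: (5.5,28.5) (13,10) (16.5,24) (12.5,30)
edge 0: (5.5,28.5)→(13,10)  cross = 5.5·10 − 13·28.5 = -315.5000; (r_i+r_j)·cross = 18.5·-315.5000 = -5836.7500
edge 1: (13,10)→(16.5,24)  cross = 13·24 − 16.5·10 = 147.0000; (r_i+r_j)·cross = 29.5·147.0000 = 4336.5000
edge 2: (16.5,24)→(12.5,30)  cross = 16.5·30 − 12.5·24 = 195.0000; (r_i+r_j)·cross = 29·195.0000 = 5655.0000
edge 3: (12.5,30)→(5.5,28.5)  cross = 12.5·28.5 − 5.5·30 = 191.2500; (r_i+r_j)·cross = 18·191.2500 = 3442.5000
Σcross = 217.7500 → A = |Σcross|/2 = 108.8750 mm²
Σ(r_i+r_j)·cross = 7597.2500 → first moment M = |Σ|/6 = 1266.2083
R_c = M/A = 1266.2083/108.8750 = 11.6299 mm
θ = 170° = 2.967060 rad
V = θ·R_c·A = 2.967060·11.6299·108.8750 = 3756.916 mm³

Volume = 3756.916 mm³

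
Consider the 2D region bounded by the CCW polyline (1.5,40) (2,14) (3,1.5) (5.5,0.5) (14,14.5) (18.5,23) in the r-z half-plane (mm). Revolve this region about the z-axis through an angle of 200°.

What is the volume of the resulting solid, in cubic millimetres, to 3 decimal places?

Volume = 9783.516 mm³

Profile (r,z), 6 vertices: (1.5,40) (2,14) (3,1.5) (5.5,0.5) (14,14.5) (18.5,23)
edge 0: (1.5,40)→(2,14)  cross = 1.5·14 − 2·40 = -59.0000; (r_i+r_j)·cross = 3.5·-59.0000 = -206.5000
edge 1: (2,14)→(3,1.5)  cross = 2·1.5 − 3·14 = -39.0000; (r_i+r_j)·cross = 5·-39.0000 = -195.0000
edge 2: (3,1.5)→(5.5,0.5)  cross = 3·0.5 − 5.5·1.5 = -6.7500; (r_i+r_j)·cross = 8.5·-6.7500 = -57.3750
edge 3: (5.5,0.5)→(14,14.5)  cross = 5.5·14.5 − 14·0.5 = 72.7500; (r_i+r_j)·cross = 19.5·72.7500 = 1418.6250
edge 4: (14,14.5)→(18.5,23)  cross = 14·23 − 18.5·14.5 = 53.7500; (r_i+r_j)·cross = 32.5·53.7500 = 1746.8750
edge 5: (18.5,23)→(1.5,40)  cross = 18.5·40 − 1.5·23 = 705.5000; (r_i+r_j)·cross = 20·705.5000 = 14110.0000
Σcross = 727.2500 → A = |Σcross|/2 = 363.6250 mm²
Σ(r_i+r_j)·cross = 16816.6250 → first moment M = |Σ|/6 = 2802.7708
R_c = M/A = 2802.7708/363.6250 = 7.7079 mm
θ = 200° = 3.490659 rad
V = θ·R_c·A = 3.490659·7.7079·363.6250 = 9783.516 mm³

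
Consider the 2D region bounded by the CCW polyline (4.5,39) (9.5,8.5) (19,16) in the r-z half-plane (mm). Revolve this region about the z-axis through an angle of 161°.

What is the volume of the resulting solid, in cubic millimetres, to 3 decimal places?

Profile (r,z), 3 vertices: (4.5,39) (9.5,8.5) (19,16)
edge 0: (4.5,39)→(9.5,8.5)  cross = 4.5·8.5 − 9.5·39 = -332.2500; (r_i+r_j)·cross = 14·-332.2500 = -4651.5000
edge 1: (9.5,8.5)→(19,16)  cross = 9.5·16 − 19·8.5 = -9.5000; (r_i+r_j)·cross = 28.5·-9.5000 = -270.7500
edge 2: (19,16)→(4.5,39)  cross = 19·39 − 4.5·16 = 669.0000; (r_i+r_j)·cross = 23.5·669.0000 = 15721.5000
Σcross = 327.2500 → A = |Σcross|/2 = 163.6250 mm²
Σ(r_i+r_j)·cross = 10799.2500 → first moment M = |Σ|/6 = 1799.8750
R_c = M/A = 1799.8750/163.6250 = 11.0000 mm
θ = 161° = 2.809980 rad
V = θ·R_c·A = 2.809980·11.0000·163.6250 = 5057.613 mm³

Volume = 5057.613 mm³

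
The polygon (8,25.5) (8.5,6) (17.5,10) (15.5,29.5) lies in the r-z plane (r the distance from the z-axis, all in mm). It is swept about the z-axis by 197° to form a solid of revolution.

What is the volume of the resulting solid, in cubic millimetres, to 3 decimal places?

Volume = 7082.465 mm³

Profile (r,z), 4 vertices: (8,25.5) (8.5,6) (17.5,10) (15.5,29.5)
edge 0: (8,25.5)→(8.5,6)  cross = 8·6 − 8.5·25.5 = -168.7500; (r_i+r_j)·cross = 16.5·-168.7500 = -2784.3750
edge 1: (8.5,6)→(17.5,10)  cross = 8.5·10 − 17.5·6 = -20.0000; (r_i+r_j)·cross = 26·-20.0000 = -520.0000
edge 2: (17.5,10)→(15.5,29.5)  cross = 17.5·29.5 − 15.5·10 = 361.2500; (r_i+r_j)·cross = 33·361.2500 = 11921.2500
edge 3: (15.5,29.5)→(8,25.5)  cross = 15.5·25.5 − 8·29.5 = 159.2500; (r_i+r_j)·cross = 23.5·159.2500 = 3742.3750
Σcross = 331.7500 → A = |Σcross|/2 = 165.8750 mm²
Σ(r_i+r_j)·cross = 12359.2500 → first moment M = |Σ|/6 = 2059.8750
R_c = M/A = 2059.8750/165.8750 = 12.4182 mm
θ = 197° = 3.438299 rad
V = θ·R_c·A = 3.438299·12.4182·165.8750 = 7082.465 mm³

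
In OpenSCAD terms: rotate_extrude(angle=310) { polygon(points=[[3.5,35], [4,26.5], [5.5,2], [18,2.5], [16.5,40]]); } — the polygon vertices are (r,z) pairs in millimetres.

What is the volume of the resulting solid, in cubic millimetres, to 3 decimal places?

Volume = 27035.470 mm³

Profile (r,z), 5 vertices: (3.5,35) (4,26.5) (5.5,2) (18,2.5) (16.5,40)
edge 0: (3.5,35)→(4,26.5)  cross = 3.5·26.5 − 4·35 = -47.2500; (r_i+r_j)·cross = 7.5·-47.2500 = -354.3750
edge 1: (4,26.5)→(5.5,2)  cross = 4·2 − 5.5·26.5 = -137.7500; (r_i+r_j)·cross = 9.5·-137.7500 = -1308.6250
edge 2: (5.5,2)→(18,2.5)  cross = 5.5·2.5 − 18·2 = -22.2500; (r_i+r_j)·cross = 23.5·-22.2500 = -522.8750
edge 3: (18,2.5)→(16.5,40)  cross = 18·40 − 16.5·2.5 = 678.7500; (r_i+r_j)·cross = 34.5·678.7500 = 23416.8750
edge 4: (16.5,40)→(3.5,35)  cross = 16.5·35 − 3.5·40 = 437.5000; (r_i+r_j)·cross = 20·437.5000 = 8750.0000
Σcross = 909.0000 → A = |Σcross|/2 = 454.5000 mm²
Σ(r_i+r_j)·cross = 29981.0000 → first moment M = |Σ|/6 = 4996.8333
R_c = M/A = 4996.8333/454.5000 = 10.9941 mm
θ = 310° = 5.410521 rad
V = θ·R_c·A = 5.410521·10.9941·454.5000 = 27035.470 mm³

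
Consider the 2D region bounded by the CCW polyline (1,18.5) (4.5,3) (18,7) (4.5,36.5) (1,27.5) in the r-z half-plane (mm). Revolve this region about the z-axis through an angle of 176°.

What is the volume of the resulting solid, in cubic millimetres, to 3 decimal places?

Volume = 6956.557 mm³

Profile (r,z), 5 vertices: (1,18.5) (4.5,3) (18,7) (4.5,36.5) (1,27.5)
edge 0: (1,18.5)→(4.5,3)  cross = 1·3 − 4.5·18.5 = -80.2500; (r_i+r_j)·cross = 5.5·-80.2500 = -441.3750
edge 1: (4.5,3)→(18,7)  cross = 4.5·7 − 18·3 = -22.5000; (r_i+r_j)·cross = 22.5·-22.5000 = -506.2500
edge 2: (18,7)→(4.5,36.5)  cross = 18·36.5 − 4.5·7 = 625.5000; (r_i+r_j)·cross = 22.5·625.5000 = 14073.7500
edge 3: (4.5,36.5)→(1,27.5)  cross = 4.5·27.5 − 1·36.5 = 87.2500; (r_i+r_j)·cross = 5.5·87.2500 = 479.8750
edge 4: (1,27.5)→(1,18.5)  cross = 1·18.5 − 1·27.5 = -9.0000; (r_i+r_j)·cross = 2·-9.0000 = -18.0000
Σcross = 601.0000 → A = |Σcross|/2 = 300.5000 mm²
Σ(r_i+r_j)·cross = 13588.0000 → first moment M = |Σ|/6 = 2264.6667
R_c = M/A = 2264.6667/300.5000 = 7.5363 mm
θ = 176° = 3.071779 rad
V = θ·R_c·A = 3.071779·7.5363·300.5000 = 6956.557 mm³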